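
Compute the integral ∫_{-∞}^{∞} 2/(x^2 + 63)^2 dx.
Let f(z) = 2/(z^2 + 63)^2. The denominator has no real zeros and deg Q - deg P = 4 ≥ 2, so the integral of f over the upper semicircle |z| = R tends to 0 as R → ∞. Closing the contour in the upper half-plane,
  ∫_{-∞}^{∞} f(x) dx = 2πi · Σ Res(f, z_k)  over the poles with Im z_k > 0.

Zeros of the denominator: z^2 + 63 = 0 gives z = ±3*sqrt(7)*I.
Upper half-plane: z = 3*sqrt(7)*I (a pole of order 2).

Write f(z) = g(z)/(z - 3*sqrt(7)*I)^2 with g(z) = 2/(z + 3*sqrt(7)*I)^2. For a double pole, Res(f, z₀) = g'(z₀):
  g'(z) = -4/(z + 3*sqrt(7)*I)^3
  Res(f, 3*sqrt(7)*I) = g'(3*sqrt(7)*I) = -sqrt(7)*I/2646

∫_{-∞}^{∞} f(x) dx = 2πi · (-sqrt(7)*I/2646) = sqrt(7)*pi/1323

Final answer: sqrt(7)*pi/1323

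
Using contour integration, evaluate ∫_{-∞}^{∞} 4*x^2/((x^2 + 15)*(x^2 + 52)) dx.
Let f(z) = 4*z^2/((z^2 + 15)*(z^2 + 52)). The denominator has no real zeros and deg Q - deg P = 2 ≥ 2, so the integral of f over the upper semicircle |z| = R tends to 0 as R → ∞. Closing the contour in the upper half-plane,
  ∫_{-∞}^{∞} f(x) dx = 2πi · Σ Res(f, z_k)  over the poles with Im z_k > 0.

Zeros of the denominator: z^2 + 15 = 0 gives z = ±sqrt(15)*I; z^2 + 52 = 0 gives z = ±2*sqrt(13)*I.
Upper half-plane: z = 2*sqrt(13)*I, z = sqrt(15)*I (simple).

Each pole is a simple zero of Q(z) = z^4 + 67*z^2 + 780, so Res(f, z₀) = P(z₀)/Q'(z₀) with P(z) = 4*z^2, Q'(z) = 4*z^3 + 134*z:
  Res(f, 2*sqrt(13)*I) = (-208)/(-148*sqrt(13)*I) = -4*sqrt(13)*I/37
  Res(f, sqrt(15)*I) = (-60)/(74*sqrt(15)*I) = 2*sqrt(15)*I/37

Sum of residues: 2*I*(-2*sqrt(13) + sqrt(15))/37
∫_{-∞}^{∞} f(x) dx = 2πi · (2*I*(-2*sqrt(13) + sqrt(15))/37) = 4*pi*(-sqrt(15) + 2*sqrt(13))/37

Final answer: 4*pi*(-sqrt(15) + 2*sqrt(13))/37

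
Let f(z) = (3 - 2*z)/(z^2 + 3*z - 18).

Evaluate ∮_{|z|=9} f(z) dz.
By the residue theorem, ∮_C f(z) dz = 2πi · (sum of the residues of f at the poles inside |z| = 9).

The denominator factors as (z - 3)*(z + 6), so the singularities of f are simple poles at z = 3, z = -6.
  |3|² = 9 < 81 = 9², so this pole is inside the contour.
  |-6|² = 36 < 81 = 9², so this pole is inside the contour.

With P(z) = 3 - 2*z and Q(z) = z^2 + 3*z - 18, each pole is simple, so Res(f, z₀) = P(z₀)/Q'(z₀) with Q'(z) = 2*z + 3.
  Res(f, 3) = P(3)/Q'(3) = (-3)/(9) = -1/3
  Res(f, -6) = P(-6)/Q'(-6) = (15)/(-9) = -5/3

Sum of residues inside C: -2
∮_C f(z) dz = 2πi · (-2) = -4*I*pi

Final answer: -4*I*pi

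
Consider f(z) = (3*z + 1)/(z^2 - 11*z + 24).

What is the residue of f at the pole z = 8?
Write f(z) = P(z)/Q(z) with P(z) = 3*z + 1 and Q(z) = z^2 - 11*z + 24.
The denominator factors as Q(z) = (z - 8)*(z - 3), so z = 8 is a simple zero of Q and P is analytic there; z = 8 is therefore a simple pole and
  Res(f, z₀) = P(z₀)/Q'(z₀).

Q'(z) = 2*z - 11, so Q'(8) = 5.
P(8) = 25.

Res(f, 8) = (25)/(5) = 5

Final answer: 5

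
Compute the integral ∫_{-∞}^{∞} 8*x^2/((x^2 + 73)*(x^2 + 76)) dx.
8*pi*(-sqrt(73) + 2*sqrt(19))/3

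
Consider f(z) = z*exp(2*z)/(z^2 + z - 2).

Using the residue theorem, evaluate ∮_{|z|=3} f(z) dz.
4*I*pi*exp(-4)/3 + 2*I*pi*exp(2)/3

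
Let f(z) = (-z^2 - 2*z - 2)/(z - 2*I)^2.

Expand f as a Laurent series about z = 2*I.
Put w = z - (2*I), i.e. z = w + 2*I. The denominator is w^2, so it suffices to rewrite the numerator in powers of w.

P(z) = -z^2 - 2*z - 2
P(w + 2*I) = 2 - 4*I + (-2 - 4*I)*w - w^2

Dividing each term by w^2:
  f = (2 - 4*I)/w^2 + (-2 - 4*I)/w - 1

Substituting back w = z - 2*I:
  f(z) = (2 - 4*I)/(z - 2*I)^2 + (-2 - 4*I)/(z - 2*I) - 1

The series is finite because the numerator is a polynomial; the negative powers form the principal part, and the coefficient of 1/(z - 2*I) gives Res(f, 2*I) = -2 - 4*I.

Final answer: (2 - 4*I)/(z - 2*I)^2 + (-2 - 4*I)/(z - 2*I) - 1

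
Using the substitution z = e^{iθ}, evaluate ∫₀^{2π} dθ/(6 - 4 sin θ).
Call the integral J. The integrand is 2π-periodic and we integrate over a full period, so shifting θ does not change the value (θ → θ + π/2 turns sin θ into cos θ; θ → θ + π flips the sign of the trig term). Hence
  J = ∫₀^{2π} dθ/(6 + 4 cos θ).
Put z = e^{iθ}: then cos θ = (z + 1/z)/2, dθ = dz/(iz), and z runs once counterclockwise around |z| = 1:
  J = ∮_{|z|=1} 1/(6 + 4*(z + 1/z)/2) · dz/(iz) = (2/i) ∮_{|z|=1} dz/(4*z^2 + 12*z + 4).
The roots of 4*z^2 + 12*z + 4 are z = (-6 ± sqrt(6^2 - 4^2))/4, with sqrt(20) = 2*sqrt(5); their product is 1, so only z₊ = -3/2 + sqrt(5)/2 lies inside the unit circle (z₋ = -3/2 - sqrt(5)/2 lies outside).
z₊ is a simple zero of q(z) = 4*z^2 + 12*z + 4, so Res(1/q, z₊) = 1/q'(z₊) with q'(z) = 8*z + 12; and q'(z₊) = 4*(z₊ - z₋) = 4*sqrt(5).
Therefore J = (2/i) · 2πi · 1/(4*sqrt(5)) = 2*pi/(2*sqrt(5)) = sqrt(5)*pi/5

Final answer: sqrt(5)*pi/5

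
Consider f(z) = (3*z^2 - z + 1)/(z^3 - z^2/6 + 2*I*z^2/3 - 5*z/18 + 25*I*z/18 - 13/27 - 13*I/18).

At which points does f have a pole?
The singularities of f are the zeros of the denominator. Factoring,
  z^3 - z^2/6 + 2*I*z^2/3 - 5*z/18 + 25*I*z/18 - 13/27 - 13*I/18 = (z - 1/2 + I/3)*(z - 2/3 + I)*(z + 1 - 2*I/3)
so the candidates are z = 1/2 - I/3, z = 2/3 - I, z = -1 + 2*I/3.

Check the numerator P(z) = 3*z^2 - z + 1 at each one:
  P(1/2 - I/3) = 11/12 - 2*I/3 ≠ 0, so z = 1/2 - I/3 is a (simple) pole.
  P(2/3 - I) = -4/3 - 3*I ≠ 0, so z = 2/3 - I is a (simple) pole.
  P(-1 + 2*I/3) = 11/3 - 14*I/3 ≠ 0, so z = -1 + 2*I/3 is a (simple) pole.

Poles of f: {-1 + 2*I/3, 1/2 - I/3, 2/3 - I}

Final answer: {-1 + 2*I/3, 1/2 - I/3, 2/3 - I}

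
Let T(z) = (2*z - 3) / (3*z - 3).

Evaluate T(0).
Substitute z = 0:
  numerator:   2*(0) - 3 = -3
  denominator: 3*(0) - 3 = -3
T(0) = (-3)/(-3) = 1

Final answer: 1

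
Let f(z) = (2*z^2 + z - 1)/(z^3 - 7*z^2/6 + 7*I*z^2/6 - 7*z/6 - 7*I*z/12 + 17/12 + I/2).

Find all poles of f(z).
The singularities of f are the zeros of the denominator. Factoring,
  z^3 - 7*z^2/6 + 7*I*z^2/6 - 7*z/6 - 7*I*z/12 + 17/12 + I/2 = (z - 3/2 + I)*(z - 2/3 - I/3)*(z + 1 + I/2)
so the candidates are z = 3/2 - I, z = 2/3 + I/3, z = -1 - I/2.

Check the numerator P(z) = 2*z^2 + z - 1 at each one:
  P(3/2 - I) = 3 - 7*I ≠ 0, so z = 3/2 - I is a (simple) pole.
  P(2/3 + I/3) = 1/3 + 11*I/9 ≠ 0, so z = 2/3 + I/3 is a (simple) pole.
  P(-1 - I/2) = -1/2 + 3*I/2 ≠ 0, so z = -1 - I/2 is a (simple) pole.

Poles of f: {-1 - I/2, 2/3 + I/3, 3/2 - I}

Final answer: {-1 - I/2, 2/3 + I/3, 3/2 - I}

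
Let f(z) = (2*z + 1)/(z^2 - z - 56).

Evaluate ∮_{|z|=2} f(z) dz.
0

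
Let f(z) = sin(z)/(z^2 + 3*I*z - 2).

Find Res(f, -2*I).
Write f(z) = P(z)/Q(z) with P(z) = sin(z) and Q(z) = z^2 + 3*I*z - 2.
The denominator factors as Q(z) = (z + I)*(z + 2*I), so z = -2*I is a simple zero of Q and P is analytic there; z = -2*I is therefore a simple pole and
  Res(f, z₀) = P(z₀)/Q'(z₀).

Q'(z) = 2*z + 3*I, so Q'(-2*I) = -I.
P(-2*I) = -I*sinh(2).

Res(f, -2*I) = (-I*sinh(2))/(-I) = sinh(2)

Final answer: sinh(2)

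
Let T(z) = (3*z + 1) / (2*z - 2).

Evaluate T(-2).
Substitute z = -2:
  numerator:   3*(-2) + 1 = -5
  denominator: 2*(-2) - 2 = -6
T(-2) = (-5)/(-6) = 5/6

Final answer: 5/6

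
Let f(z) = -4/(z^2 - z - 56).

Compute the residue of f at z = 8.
-4/15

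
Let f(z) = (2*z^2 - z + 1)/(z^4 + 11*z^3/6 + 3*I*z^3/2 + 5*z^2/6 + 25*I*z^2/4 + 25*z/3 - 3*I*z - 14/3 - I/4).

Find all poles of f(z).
{-3 + I/2, I, 1/2, 2/3 - 3*I}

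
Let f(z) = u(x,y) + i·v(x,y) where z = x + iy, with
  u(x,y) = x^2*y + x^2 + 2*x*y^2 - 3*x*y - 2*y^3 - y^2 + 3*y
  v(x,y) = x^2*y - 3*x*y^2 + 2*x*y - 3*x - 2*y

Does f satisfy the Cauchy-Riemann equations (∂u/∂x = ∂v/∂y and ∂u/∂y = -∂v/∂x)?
∂u/∂x = 2*x*y + 2*x + 2*y^2 - 3*y
∂v/∂y = x^2 - 6*x*y + 2*x - 2
∂u/∂y = x^2 + 4*x*y - 3*x - 6*y^2 - 2*y + 3
∂v/∂x = 2*x*y - 3*y^2 + 2*y - 3
∂u/∂x ≠ ∂v/∂y and ∂u/∂y ≠ -∂v/∂x; the Cauchy-Riemann equations are not satisfied, so f is not analytic.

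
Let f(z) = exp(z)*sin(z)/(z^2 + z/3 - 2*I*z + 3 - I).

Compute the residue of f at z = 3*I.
(36/145 + 3*I/145)*exp(3*I)*sinh(3)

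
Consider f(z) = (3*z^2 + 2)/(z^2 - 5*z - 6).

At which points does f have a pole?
The singularities of f are the zeros of the denominator. Factoring,
  z^2 - 5*z - 6 = (z - 6)*(z + 1)
so the candidates are z = 6, z = -1.

Check the numerator P(z) = 3*z^2 + 2 at each one:
  P(6) = 110 ≠ 0, so z = 6 is a (simple) pole.
  P(-1) = 5 ≠ 0, so z = -1 is a (simple) pole.

Poles of f: {-1, 6}

Final answer: {-1, 6}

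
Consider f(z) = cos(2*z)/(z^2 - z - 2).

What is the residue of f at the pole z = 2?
Write f(z) = P(z)/Q(z) with P(z) = cos(2*z) and Q(z) = z^2 - z - 2.
The denominator factors as Q(z) = (z + 1)*(z - 2), so z = 2 is a simple zero of Q and P is analytic there; z = 2 is therefore a simple pole and
  Res(f, z₀) = P(z₀)/Q'(z₀).

Q'(z) = 2*z - 1, so Q'(2) = 3.
P(2) = cos(4).

Res(f, 2) = (cos(4))/(3) = cos(4)/3

Final answer: cos(4)/3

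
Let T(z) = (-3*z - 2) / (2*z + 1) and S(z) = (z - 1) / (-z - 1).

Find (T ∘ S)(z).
(T ∘ S)(z) = T(S(z)) = ((-3)*S(z) + (-2))/((2)*S(z) + (1)). Multiply numerator and denominator by -z - 1:
  numerator:   (-3)*(z - 1) + (-2)*(-z - 1) = -z + 5
  denominator: (2)*(z - 1) + (1)*(-z - 1) = z - 3
(T ∘ S)(z) = (-z + 5)/(z - 3)

Final answer: (-z + 5)/(z - 3)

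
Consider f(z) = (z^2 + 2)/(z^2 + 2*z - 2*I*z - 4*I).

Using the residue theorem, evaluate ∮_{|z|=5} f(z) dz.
By the residue theorem, ∮_C f(z) dz = 2πi · (sum of the residues of f at the poles inside |z| = 5).

The denominator factors as (z + 2)*(z - 2*I), so the singularities of f are simple poles at z = -2, z = 2*I.
  |-2|² = 4 < 25 = 5², so this pole is inside the contour.
  |2*I|² = 4 < 25 = 5², so this pole is inside the contour.

With P(z) = z^2 + 2 and Q(z) = z^2 + 2*z - 2*I*z - 4*I, each pole is simple, so Res(f, z₀) = P(z₀)/Q'(z₀) with Q'(z) = 2*z + 2 - 2*I.
  Res(f, -2) = P(-2)/Q'(-2) = (6)/(-2 - 2*I) = -3/2 + 3*I/2
  Res(f, 2*I) = P(2*I)/Q'(2*I) = (-2)/(2 + 2*I) = -1/2 + I/2

Sum of residues inside C: -2 + 2*I
∮_C f(z) dz = 2πi · (-2 + 2*I) = pi*(-4 - 4*I)

Final answer: pi*(-4 - 4*I)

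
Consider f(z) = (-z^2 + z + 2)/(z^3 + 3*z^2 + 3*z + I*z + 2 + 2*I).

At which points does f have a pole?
{-2, -1 + I, -I}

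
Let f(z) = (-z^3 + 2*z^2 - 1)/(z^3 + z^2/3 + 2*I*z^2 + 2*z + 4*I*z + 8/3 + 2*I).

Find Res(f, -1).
Write f(z) = P(z)/Q(z) with P(z) = -z^3 + 2*z^2 - 1 and Q(z) = z^3 + z^2/3 + 2*I*z^2 + 2*z + 4*I*z + 8/3 + 2*I.
The denominator factors as Q(z) = (z - 1 + 3*I)*(z + 1)*(z + 1/3 - I), so z = -1 is a simple zero of Q and P is analytic there; z = -1 is therefore a simple pole and
  Res(f, z₀) = P(z₀)/Q'(z₀).

Q'(z) = 3*z^2 + 2*z/3 + 4*I*z + 2 + 4*I, so Q'(-1) = 13/3.
P(-1) = 2.

Res(f, -1) = (2)/(13/3) = 6/13

Final answer: 6/13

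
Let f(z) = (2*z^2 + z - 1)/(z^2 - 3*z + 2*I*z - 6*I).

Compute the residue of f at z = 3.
Write f(z) = P(z)/Q(z) with P(z) = 2*z^2 + z - 1 and Q(z) = z^2 - 3*z + 2*I*z - 6*I.
The denominator factors as Q(z) = (z + 2*I)*(z - 3), so z = 3 is a simple zero of Q and P is analytic there; z = 3 is therefore a simple pole and
  Res(f, z₀) = P(z₀)/Q'(z₀).

Q'(z) = 2*z - 3 + 2*I, so Q'(3) = 3 + 2*I.
P(3) = 20.

Res(f, 3) = (20)/(3 + 2*I) = 60/13 - 40*I/13

Final answer: 60/13 - 40*I/13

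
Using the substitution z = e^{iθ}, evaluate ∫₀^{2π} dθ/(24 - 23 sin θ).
Call the integral J. The integrand is 2π-periodic and we integrate over a full period, so shifting θ does not change the value (θ → θ + π/2 turns sin θ into cos θ; θ → θ + π flips the sign of the trig term). Hence
  J = ∫₀^{2π} dθ/(24 + 23 cos θ).
Put z = e^{iθ}: then cos θ = (z + 1/z)/2, dθ = dz/(iz), and z runs once counterclockwise around |z| = 1:
  J = ∮_{|z|=1} 1/(24 + 23*(z + 1/z)/2) · dz/(iz) = (2/i) ∮_{|z|=1} dz/(23*z^2 + 48*z + 23).
The roots of 23*z^2 + 48*z + 23 are z = (-24 ± sqrt(24^2 - 23^2))/23, with sqrt(47) = sqrt(47); their product is 1, so only z₊ = -24/23 + sqrt(47)/23 lies inside the unit circle (z₋ = -24/23 - sqrt(47)/23 lies outside).
z₊ is a simple zero of q(z) = 23*z^2 + 48*z + 23, so Res(1/q, z₊) = 1/q'(z₊) with q'(z) = 46*z + 48; and q'(z₊) = 23*(z₊ - z₋) = 2*sqrt(47).
Therefore J = (2/i) · 2πi · 1/(2*sqrt(47)) = 2*pi/(sqrt(47)) = 2*sqrt(47)*pi/47

Final answer: 2*sqrt(47)*pi/47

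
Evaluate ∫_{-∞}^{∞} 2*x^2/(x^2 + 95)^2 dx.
Let f(z) = 2*z^2/(z^2 + 95)^2. The denominator has no real zeros and deg Q - deg P = 2 ≥ 2, so the integral of f over the upper semicircle |z| = R tends to 0 as R → ∞. Closing the contour in the upper half-plane,
  ∫_{-∞}^{∞} f(x) dx = 2πi · Σ Res(f, z_k)  over the poles with Im z_k > 0.

Zeros of the denominator: z^2 + 95 = 0 gives z = ±sqrt(95)*I.
Upper half-plane: z = sqrt(95)*I (a pole of order 2).

Write f(z) = g(z)/(z - sqrt(95)*I)^2 with g(z) = 2*z^2/(z + sqrt(95)*I)^2. For a double pole, Res(f, z₀) = g'(z₀):
  g'(z) = 4*sqrt(95)*I*z/(z + sqrt(95)*I)^3
  Res(f, sqrt(95)*I) = g'(sqrt(95)*I) = -sqrt(95)*I/190

∫_{-∞}^{∞} f(x) dx = 2πi · (-sqrt(95)*I/190) = sqrt(95)*pi/95

Final answer: sqrt(95)*pi/95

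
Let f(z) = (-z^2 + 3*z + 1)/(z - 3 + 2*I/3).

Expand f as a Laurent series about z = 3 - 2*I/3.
Put w = z - (3 - 2*I/3), i.e. z = w + 3 - 2*I/3. The denominator is w, so it suffices to rewrite the numerator in powers of w.

P(z) = -z^2 + 3*z + 1
P(w + 3 - 2*I/3) = 13/9 + 2*I + (-3 + 4*I/3)*w - w^2

Dividing each term by w:
  f = (13/9 + 2*I)/w - 3 + 4*I/3 - w

Substituting back w = z - 3 + 2*I/3:
  f(z) = (13/9 + 2*I)/(z - 3 + 2*I/3) - 3 + 4*I/3 - (z - 3 + 2*I/3)

The series is finite because the numerator is a polynomial; the negative powers form the principal part, and the coefficient of 1/(z - 3 + 2*I/3) gives Res(f, 3 - 2*I/3) = 13/9 + 2*I.

Final answer: (13/9 + 2*I)/(z - 3 + 2*I/3) - 3 + 4*I/3 - (z - 3 + 2*I/3)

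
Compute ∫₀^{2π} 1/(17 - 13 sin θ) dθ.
Call the integral J. The integrand is 2π-periodic and we integrate over a full period, so shifting θ does not change the value (θ → θ + π/2 turns sin θ into cos θ; θ → θ + π flips the sign of the trig term). Hence
  J = ∫₀^{2π} dθ/(17 + 13 cos θ).
Put z = e^{iθ}: then cos θ = (z + 1/z)/2, dθ = dz/(iz), and z runs once counterclockwise around |z| = 1:
  J = ∮_{|z|=1} 1/(17 + 13*(z + 1/z)/2) · dz/(iz) = (2/i) ∮_{|z|=1} dz/(13*z^2 + 34*z + 13).
The roots of 13*z^2 + 34*z + 13 are z = (-17 ± sqrt(17^2 - 13^2))/13, with sqrt(120) = 2*sqrt(30); their product is 1, so only z₊ = -17/13 + 2*sqrt(30)/13 lies inside the unit circle (z₋ = -17/13 - 2*sqrt(30)/13 lies outside).
z₊ is a simple zero of q(z) = 13*z^2 + 34*z + 13, so Res(1/q, z₊) = 1/q'(z₊) with q'(z) = 26*z + 34; and q'(z₊) = 13*(z₊ - z₋) = 4*sqrt(30).
Therefore J = (2/i) · 2πi · 1/(4*sqrt(30)) = 2*pi/(2*sqrt(30)) = sqrt(30)*pi/30

Final answer: sqrt(30)*pi/30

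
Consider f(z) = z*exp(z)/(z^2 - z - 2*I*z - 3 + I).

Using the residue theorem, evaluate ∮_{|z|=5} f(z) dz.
By the residue theorem, ∮_C f(z) dz = 2πi · (sum of the residues of f at the poles inside |z| = 5).

The denominator factors as (z - 2 - I)*(z + 1 - I), so the singularities of f are simple poles at z = 2 + I, z = -1 + I.
  |2 + I|² = 5 < 25 = 5², so this pole is inside the contour.
  |-1 + I|² = 2 < 25 = 5², so this pole is inside the contour.

With P(z) = z*exp(z) and Q(z) = z^2 - z - 2*I*z - 3 + I, each pole is simple, so Res(f, z₀) = P(z₀)/Q'(z₀) with Q'(z) = 2*z - 1 - 2*I.
  Res(f, 2 + I) = P(2 + I)/Q'(2 + I) = ((2 + I)*exp(2 + I))/(3) = (2/3 + I/3)*exp(2 + I)
  Res(f, -1 + I) = P(-1 + I)/Q'(-1 + I) = ((-1 + I)*exp(-1 + I))/(-3) = (1/3 - I/3)*exp(-1 + I)

Sum of residues inside C: (1/3 - I/3)*exp(-1 + I) + (2/3 + I/3)*exp(2 + I)
∮_C f(z) dz = 2πi · ((1/3 - I/3)*exp(-1 + I) + (2/3 + I/3)*exp(2 + I)) = pi*(2/3 + 2*I/3)*exp(-1 + I) + pi*(-2/3 + 4*I/3)*exp(2 + I)

Final answer: pi*(2/3 + 2*I/3)*exp(-1 + I) + pi*(-2/3 + 4*I/3)*exp(2 + I)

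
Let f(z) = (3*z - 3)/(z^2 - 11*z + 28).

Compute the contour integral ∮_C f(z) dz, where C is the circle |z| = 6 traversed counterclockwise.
By the residue theorem, ∮_C f(z) dz = 2πi · (sum of the residues of f at the poles inside |z| = 6).

The denominator factors as (z - 7)*(z - 4), so the singularities of f are simple poles at z = 7, z = 4.
  |7|² = 49 > 36 = 6², so this pole is outside the contour.
  |4|² = 16 < 36 = 6², so this pole is inside the contour.

With P(z) = 3*z - 3 and Q(z) = z^2 - 11*z + 28, each pole is simple, so Res(f, z₀) = P(z₀)/Q'(z₀) with Q'(z) = 2*z - 11.
  Res(f, 4) = P(4)/Q'(4) = (9)/(-3) = -3

∮_C f(z) dz = 2πi · (-3) = -6*I*pi

Final answer: -6*I*pi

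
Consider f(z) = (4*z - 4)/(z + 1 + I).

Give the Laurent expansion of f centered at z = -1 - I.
(-8 - 4*I)/(z + 1 + I) + 4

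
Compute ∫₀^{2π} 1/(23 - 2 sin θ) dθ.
2*sqrt(21)*pi/105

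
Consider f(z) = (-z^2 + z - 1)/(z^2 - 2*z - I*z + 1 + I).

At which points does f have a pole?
The singularities of f are the zeros of the denominator. Factoring,
  z^2 - 2*z - I*z + 1 + I = (z - 1)*(z - 1 - I)
so the candidates are z = 1, z = 1 + I.

Check the numerator P(z) = -z^2 + z - 1 at each one:
  P(1) = -1 ≠ 0, so z = 1 is a (simple) pole.
  P(1 + I) = -I ≠ 0, so z = 1 + I is a (simple) pole.

Poles of f: {1, 1 + I}

Final answer: {1, 1 + I}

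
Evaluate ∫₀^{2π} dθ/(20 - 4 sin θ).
Call the integral J. The integrand is 2π-periodic and we integrate over a full period, so shifting θ does not change the value (θ → θ + π/2 turns sin θ into cos θ; θ → θ + π flips the sign of the trig term). Hence
  J = ∫₀^{2π} dθ/(20 + 4 cos θ).
Put z = e^{iθ}: then cos θ = (z + 1/z)/2, dθ = dz/(iz), and z runs once counterclockwise around |z| = 1:
  J = ∮_{|z|=1} 1/(20 + 4*(z + 1/z)/2) · dz/(iz) = (2/i) ∮_{|z|=1} dz/(4*z^2 + 40*z + 4).
The roots of 4*z^2 + 40*z + 4 are z = (-20 ± sqrt(20^2 - 4^2))/4, with sqrt(384) = 8*sqrt(6); their product is 1, so only z₊ = -5 + 2*sqrt(6) lies inside the unit circle (z₋ = -5 - 2*sqrt(6) lies outside).
z₊ is a simple zero of q(z) = 4*z^2 + 40*z + 4, so Res(1/q, z₊) = 1/q'(z₊) with q'(z) = 8*z + 40; and q'(z₊) = 4*(z₊ - z₋) = 16*sqrt(6).
Therefore J = (2/i) · 2πi · 1/(16*sqrt(6)) = 2*pi/(8*sqrt(6)) = sqrt(6)*pi/24

Final answer: sqrt(6)*pi/24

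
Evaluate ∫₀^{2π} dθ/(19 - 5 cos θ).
sqrt(21)*pi/42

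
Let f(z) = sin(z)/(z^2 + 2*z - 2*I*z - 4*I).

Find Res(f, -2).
(1/4 - I/4)*sin(2)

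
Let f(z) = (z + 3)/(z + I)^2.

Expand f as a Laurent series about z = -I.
(3 - I)/(z + I)^2 + 1/(z + I)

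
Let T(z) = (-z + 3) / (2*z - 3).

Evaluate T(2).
Substitute z = 2:
  numerator:   -(2) + 3 = 1
  denominator: 2*(2) - 3 = 1
T(2) = (1)/(1) = 1

Final answer: 1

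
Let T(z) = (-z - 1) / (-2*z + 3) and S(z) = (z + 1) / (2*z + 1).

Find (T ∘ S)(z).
(-3*z - 2)/(4*z + 1)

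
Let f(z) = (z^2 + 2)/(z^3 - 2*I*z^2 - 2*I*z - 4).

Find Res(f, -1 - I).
1/10 - 3*I/10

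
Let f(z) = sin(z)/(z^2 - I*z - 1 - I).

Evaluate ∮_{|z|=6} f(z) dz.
pi*(2/5 + 4*I/5)*sin(1) + pi*(2/5 + 4*I/5)*sin(1 + I)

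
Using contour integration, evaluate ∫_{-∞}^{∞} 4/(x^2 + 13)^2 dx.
2*sqrt(13)*pi/169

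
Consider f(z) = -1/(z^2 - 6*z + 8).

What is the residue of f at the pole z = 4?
Write f(z) = P(z)/Q(z) with P(z) = -1 and Q(z) = z^2 - 6*z + 8.
The denominator factors as Q(z) = (z - 4)*(z - 2), so z = 4 is a simple zero of Q and P is analytic there; z = 4 is therefore a simple pole and
  Res(f, z₀) = P(z₀)/Q'(z₀).

Q'(z) = 2*z - 6, so Q'(4) = 2.
P(4) = -1.

Res(f, 4) = (-1)/(2) = -1/2

Final answer: -1/2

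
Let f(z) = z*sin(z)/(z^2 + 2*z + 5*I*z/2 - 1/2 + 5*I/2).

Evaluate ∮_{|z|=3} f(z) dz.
By the residue theorem, ∮_C f(z) dz = 2πi · (sum of the residues of f at the poles inside |z| = 3).

The denominator factors as (z + 1 + I)*(z + 1 + 3*I/2), so the singularities of f are simple poles at z = -1 - I, z = -1 - 3*I/2.
  |-1 - I|² = 2 < 9 = 3², so this pole is inside the contour.
  |-1 - 3*I/2|² = 13/4 < 9 = 3², so this pole is inside the contour.

With P(z) = z*sin(z) and Q(z) = z^2 + 2*z + 5*I*z/2 - 1/2 + 5*I/2, each pole is simple, so Res(f, z₀) = P(z₀)/Q'(z₀) with Q'(z) = 2*z + 2 + 5*I/2.
  Res(f, -1 - I) = P(-1 - I)/Q'(-1 - I) = ((1 + I)*sin(1 + I))/(I/2) = (2 - 2*I)*sin(1 + I)
  Res(f, -1 - 3*I/2) = P(-1 - 3*I/2)/Q'(-1 - 3*I/2) = ((1 + 3*I/2)*sin(1 + 3*I/2))/(-I/2) = (-3 + 2*I)*sin(1 + 3*I/2)

Sum of residues inside C: (2 - 2*I)*sin(1 + I) + (-3 + 2*I)*sin(1 + 3*I/2)
∮_C f(z) dz = 2πi · ((2 - 2*I)*sin(1 + I) + (-3 + 2*I)*sin(1 + 3*I/2)) = pi*(-4 - 6*I)*sin(1 + 3*I/2) + pi*(4 + 4*I)*sin(1 + I)

Final answer: pi*(-4 - 6*I)*sin(1 + 3*I/2) + pi*(4 + 4*I)*sin(1 + I)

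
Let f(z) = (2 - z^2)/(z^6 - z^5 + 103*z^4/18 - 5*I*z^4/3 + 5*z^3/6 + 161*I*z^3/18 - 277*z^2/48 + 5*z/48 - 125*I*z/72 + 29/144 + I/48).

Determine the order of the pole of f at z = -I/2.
Factor the denominator:
  z^6 - z^5 + 103*z^4/18 - 5*I*z^4/3 + 5*z^3/6 + 161*I*z^3/18 - 277*z^2/48 + 5*z/48 - 125*I*z/72 + 29/144 + I/48 = (z + I/2)^4*(z - 1/3 + I)*(z - 2/3 - 3*I)

The numerator P(z) = 2 - z^2 has P(-I/2) = 9/4 ≠ 0, so no factor of (z + I/2) cancels.
Near z = -I/2 we can therefore write f(z) = g(z)/(z + I/2)^4 with g analytic at -I/2 and g(-I/2) ≠ 0 (g is the numerator divided by the remaining denominator factors).

Hence z = -I/2 is a pole of order 4.

Final answer: 4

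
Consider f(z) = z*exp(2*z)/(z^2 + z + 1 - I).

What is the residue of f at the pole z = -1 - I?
Write f(z) = P(z)/Q(z) with P(z) = z*exp(2*z) and Q(z) = z^2 + z + 1 - I.
The denominator factors as Q(z) = (z - I)*(z + 1 + I), so z = -1 - I is a simple zero of Q and P is analytic there; z = -1 - I is therefore a simple pole and
  Res(f, z₀) = P(z₀)/Q'(z₀).

Q'(z) = 2*z + 1, so Q'(-1 - I) = -1 - 2*I.
P(-1 - I) = (-1 - I)*exp(-2 - 2*I).

Res(f, -1 - I) = ((-1 - I)*exp(-2 - 2*I))/(-1 - 2*I) = (3/5 - I/5)*exp(-2 - 2*I)

Final answer: (3/5 - I/5)*exp(-2 - 2*I)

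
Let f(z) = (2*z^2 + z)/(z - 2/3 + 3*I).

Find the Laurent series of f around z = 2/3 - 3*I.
Put w = z - (2/3 - 3*I), i.e. z = w + 2/3 - 3*I. The denominator is w, so it suffices to rewrite the numerator in powers of w.

P(z) = 2*z^2 + z
P(w + 2/3 - 3*I) = -148/9 - 11*I + (11/3 - 12*I)*w + 2*w^2

Dividing each term by w:
  f = (-148/9 - 11*I)/w + 11/3 - 12*I + 2*w

Substituting back w = z - 2/3 + 3*I:
  f(z) = (-148/9 - 11*I)/(z - 2/3 + 3*I) + 11/3 - 12*I + 2*(z - 2/3 + 3*I)

The series is finite because the numerator is a polynomial; the negative powers form the principal part, and the coefficient of 1/(z - 2/3 + 3*I) gives Res(f, 2/3 - 3*I) = -148/9 - 11*I.

Final answer: (-148/9 - 11*I)/(z - 2/3 + 3*I) + 11/3 - 12*I + 2*(z - 2/3 + 3*I)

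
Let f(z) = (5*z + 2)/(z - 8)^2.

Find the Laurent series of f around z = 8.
42/(z - 8)^2 + 5/(z - 8)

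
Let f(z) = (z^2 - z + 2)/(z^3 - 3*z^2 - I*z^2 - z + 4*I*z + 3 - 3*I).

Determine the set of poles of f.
The singularities of f are the zeros of the denominator. Factoring,
  z^3 - 3*z^2 - I*z^2 - z + 4*I*z + 3 - 3*I = (z - 1)*(z + 1 - I)*(z - 3)
so the candidates are z = 1, z = -1 + I, z = 3.

Check the numerator P(z) = z^2 - z + 2 at each one:
  P(1) = 2 ≠ 0, so z = 1 is a (simple) pole.
  P(-1 + I) = 3 - 3*I ≠ 0, so z = -1 + I is a (simple) pole.
  P(3) = 8 ≠ 0, so z = 3 is a (simple) pole.

Poles of f: {-1 + I, 1, 3}

Final answer: {-1 + I, 1, 3}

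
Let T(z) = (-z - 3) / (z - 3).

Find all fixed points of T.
T(z) = z means -z - 3 = z*(z - 3), i.e.
  z^2 - 2*z + 3 = 0.
Discriminant: (-2)^2 - 4*(1)*(3) = -8, so the roots are complex conjugates.
  z = (2 ± I*sqrt(8))/(2*(1))
Fixed points: {1 - sqrt(2)*I, 1 + sqrt(2)*I}

Final answer: {1 - sqrt(2)*I, 1 + sqrt(2)*I}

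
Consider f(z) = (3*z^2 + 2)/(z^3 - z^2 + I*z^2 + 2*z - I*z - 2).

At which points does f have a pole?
The singularities of f are the zeros of the denominator. Factoring,
  z^3 - z^2 + I*z^2 + 2*z - I*z - 2 = (z + 2*I)*(z - I)*(z - 1)
so the candidates are z = -2*I, z = I, z = 1.

Check the numerator P(z) = 3*z^2 + 2 at each one:
  P(-2*I) = -10 ≠ 0, so z = -2*I is a (simple) pole.
  P(I) = -1 ≠ 0, so z = I is a (simple) pole.
  P(1) = 5 ≠ 0, so z = 1 is a (simple) pole.

Poles of f: {-2*I, I, 1}

Final answer: {-2*I, I, 1}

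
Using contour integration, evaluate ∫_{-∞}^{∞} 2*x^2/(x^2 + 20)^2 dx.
Let f(z) = 2*z^2/(z^2 + 20)^2. The denominator has no real zeros and deg Q - deg P = 2 ≥ 2, so the integral of f over the upper semicircle |z| = R tends to 0 as R → ∞. Closing the contour in the upper half-plane,
  ∫_{-∞}^{∞} f(x) dx = 2πi · Σ Res(f, z_k)  over the poles with Im z_k > 0.

Zeros of the denominator: z^2 + 20 = 0 gives z = ±2*sqrt(5)*I.
Upper half-plane: z = 2*sqrt(5)*I (a pole of order 2).

Write f(z) = g(z)/(z - 2*sqrt(5)*I)^2 with g(z) = 2*z^2/(z + 2*sqrt(5)*I)^2. For a double pole, Res(f, z₀) = g'(z₀):
  g'(z) = 8*sqrt(5)*I*z/(z + 2*sqrt(5)*I)^3
  Res(f, 2*sqrt(5)*I) = g'(2*sqrt(5)*I) = -sqrt(5)*I/20

∫_{-∞}^{∞} f(x) dx = 2πi · (-sqrt(5)*I/20) = sqrt(5)*pi/10

Final answer: sqrt(5)*pi/10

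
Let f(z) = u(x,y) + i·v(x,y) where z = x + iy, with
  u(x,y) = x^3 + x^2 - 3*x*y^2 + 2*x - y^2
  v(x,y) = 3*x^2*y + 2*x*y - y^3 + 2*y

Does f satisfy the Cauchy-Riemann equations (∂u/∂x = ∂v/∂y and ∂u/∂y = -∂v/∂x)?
∂u/∂x = 3*x^2 + 2*x - 3*y^2 + 2
∂v/∂y = 3*x^2 + 2*x - 3*y^2 + 2
∂u/∂y = -6*x*y - 2*y
∂v/∂x = 6*x*y + 2*y
∂u/∂x = ∂v/∂y and ∂u/∂y = -∂v/∂x hold identically; f is analytic.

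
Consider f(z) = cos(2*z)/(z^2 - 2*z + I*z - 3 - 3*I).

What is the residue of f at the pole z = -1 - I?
Write f(z) = P(z)/Q(z) with P(z) = cos(2*z) and Q(z) = z^2 - 2*z + I*z - 3 - 3*I.
The denominator factors as Q(z) = (z - 3)*(z + 1 + I), so z = -1 - I is a simple zero of Q and P is analytic there; z = -1 - I is therefore a simple pole and
  Res(f, z₀) = P(z₀)/Q'(z₀).

Q'(z) = 2*z - 2 + I, so Q'(-1 - I) = -4 - I.
P(-1 - I) = cos(2 + 2*I).

Res(f, -1 - I) = (cos(2 + 2*I))/(-4 - I) = (-4/17 + I/17)*cos(2 + 2*I)

Final answer: (-4/17 + I/17)*cos(2 + 2*I)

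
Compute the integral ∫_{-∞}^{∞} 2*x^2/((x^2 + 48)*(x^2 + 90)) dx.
Let f(z) = 2*z^2/((z^2 + 48)*(z^2 + 90)). The denominator has no real zeros and deg Q - deg P = 2 ≥ 2, so the integral of f over the upper semicircle |z| = R tends to 0 as R → ∞. Closing the contour in the upper half-plane,
  ∫_{-∞}^{∞} f(x) dx = 2πi · Σ Res(f, z_k)  over the poles with Im z_k > 0.

Zeros of the denominator: z^2 + 90 = 0 gives z = ±3*sqrt(10)*I; z^2 + 48 = 0 gives z = ±4*sqrt(3)*I.
Upper half-plane: z = 3*sqrt(10)*I, z = 4*sqrt(3)*I (simple).

Each pole is a simple zero of Q(z) = z^4 + 138*z^2 + 4320, so Res(f, z₀) = P(z₀)/Q'(z₀) with P(z) = 2*z^2, Q'(z) = 4*z^3 + 276*z:
  Res(f, 3*sqrt(10)*I) = (-180)/(-252*sqrt(10)*I) = -sqrt(10)*I/14
  Res(f, 4*sqrt(3)*I) = (-96)/(336*sqrt(3)*I) = 2*sqrt(3)*I/21

Sum of residues: I*(-3*sqrt(10) + 4*sqrt(3))/42
∫_{-∞}^{∞} f(x) dx = 2πi · (I*(-3*sqrt(10) + 4*sqrt(3))/42) = pi*(-4*sqrt(3) + 3*sqrt(10))/21

Final answer: pi*(-4*sqrt(3) + 3*sqrt(10))/21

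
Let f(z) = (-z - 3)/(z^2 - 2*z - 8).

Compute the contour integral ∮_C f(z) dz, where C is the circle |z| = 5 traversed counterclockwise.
-2*I*pi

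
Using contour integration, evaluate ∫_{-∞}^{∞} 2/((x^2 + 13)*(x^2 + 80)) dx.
Let f(z) = 2/((z^2 + 13)*(z^2 + 80)). The denominator has no real zeros and deg Q - deg P = 4 ≥ 2, so the integral of f over the upper semicircle |z| = R tends to 0 as R → ∞. Closing the contour in the upper half-plane,
  ∫_{-∞}^{∞} f(x) dx = 2πi · Σ Res(f, z_k)  over the poles with Im z_k > 0.

Zeros of the denominator: z^2 + 13 = 0 gives z = ±sqrt(13)*I; z^2 + 80 = 0 gives z = ±4*sqrt(5)*I.
Upper half-plane: z = sqrt(13)*I, z = 4*sqrt(5)*I (simple).

Each pole is a simple zero of Q(z) = z^4 + 93*z^2 + 1040, so Res(f, z₀) = P(z₀)/Q'(z₀) with P(z) = 2, Q'(z) = 4*z^3 + 186*z:
  Res(f, sqrt(13)*I) = (2)/(134*sqrt(13)*I) = -sqrt(13)*I/871
  Res(f, 4*sqrt(5)*I) = (2)/(-536*sqrt(5)*I) = sqrt(5)*I/1340

Sum of residues: I*(-sqrt(13)/871 + sqrt(5)/1340)
∫_{-∞}^{∞} f(x) dx = 2πi · (I*(-sqrt(13)/871 + sqrt(5)/1340)) = pi*(-13*sqrt(5) + 20*sqrt(13))/8710

Final answer: pi*(-13*sqrt(5) + 20*sqrt(13))/8710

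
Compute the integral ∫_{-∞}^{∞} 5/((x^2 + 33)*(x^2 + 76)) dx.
5*pi*(-33*sqrt(19) + 38*sqrt(33))/53922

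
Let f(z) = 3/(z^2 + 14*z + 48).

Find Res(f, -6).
3/2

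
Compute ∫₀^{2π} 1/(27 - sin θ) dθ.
Call the integral J. The integrand is 2π-periodic and we integrate over a full period, so shifting θ does not change the value (θ → θ + π/2 turns sin θ into cos θ; θ → θ + π flips the sign of the trig term). Hence
  J = ∫₀^{2π} dθ/(27 + cos θ).
Put z = e^{iθ}: then cos θ = (z + 1/z)/2, dθ = dz/(iz), and z runs once counterclockwise around |z| = 1:
  J = ∮_{|z|=1} 1/(27 + (z + 1/z)/2) · dz/(iz) = (2/i) ∮_{|z|=1} dz/(z^2 + 54*z + 1).
The roots of z^2 + 54*z + 1 are z = (-27 ± sqrt(27^2 - 1^2)), with sqrt(728) = 2*sqrt(182); their product is 1, so only z₊ = -27 + 2*sqrt(182) lies inside the unit circle (z₋ = -27 - 2*sqrt(182) lies outside).
z₊ is a simple zero of q(z) = z^2 + 54*z + 1, so Res(1/q, z₊) = 1/q'(z₊) with q'(z) = 2*z + 54; and q'(z₊) = (z₊ - z₋) = 4*sqrt(182).
Therefore J = (2/i) · 2πi · 1/(4*sqrt(182)) = 2*pi/(2*sqrt(182)) = sqrt(182)*pi/182

Final answer: sqrt(182)*pi/182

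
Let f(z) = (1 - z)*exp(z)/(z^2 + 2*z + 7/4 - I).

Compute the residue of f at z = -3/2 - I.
Write f(z) = P(z)/Q(z) with P(z) = (1 - z)*exp(z) and Q(z) = z^2 + 2*z + 7/4 - I.
The denominator factors as Q(z) = (z + 3/2 + I)*(z + 1/2 - I), so z = -3/2 - I is a simple zero of Q and P is analytic there; z = -3/2 - I is therefore a simple pole and
  Res(f, z₀) = P(z₀)/Q'(z₀).

Q'(z) = 2*z + 2, so Q'(-3/2 - I) = -1 - 2*I.
P(-3/2 - I) = (5/2 + I)*exp(-3/2 - I).

Res(f, -3/2 - I) = ((5/2 + I)*exp(-3/2 - I))/(-1 - 2*I) = (-9/10 + 4*I/5)*exp(-3/2 - I)

Final answer: (-9/10 + 4*I/5)*exp(-3/2 - I)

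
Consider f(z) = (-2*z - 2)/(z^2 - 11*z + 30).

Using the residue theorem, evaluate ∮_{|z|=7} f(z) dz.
By the residue theorem, ∮_C f(z) dz = 2πi · (sum of the residues of f at the poles inside |z| = 7).

The denominator factors as (z - 6)*(z - 5), so the singularities of f are simple poles at z = 6, z = 5.
  |6|² = 36 < 49 = 7², so this pole is inside the contour.
  |5|² = 25 < 49 = 7², so this pole is inside the contour.

With P(z) = -2*z - 2 and Q(z) = z^2 - 11*z + 30, each pole is simple, so Res(f, z₀) = P(z₀)/Q'(z₀) with Q'(z) = 2*z - 11.
  Res(f, 6) = P(6)/Q'(6) = (-14)/(1) = -14
  Res(f, 5) = P(5)/Q'(5) = (-12)/(-1) = 12

Sum of residues inside C: -2
∮_C f(z) dz = 2πi · (-2) = -4*I*pi

Final answer: -4*I*pi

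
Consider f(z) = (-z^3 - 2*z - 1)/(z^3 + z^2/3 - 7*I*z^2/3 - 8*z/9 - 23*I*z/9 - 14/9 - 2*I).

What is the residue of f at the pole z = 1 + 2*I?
Write f(z) = P(z)/Q(z) with P(z) = -z^3 - 2*z - 1 and Q(z) = z^3 + z^2/3 - 7*I*z^2/3 - 8*z/9 - 23*I*z/9 - 14/9 - 2*I.
The denominator factors as Q(z) = (z + 2/3 - I)*(z + 2/3 + 2*I/3)*(z - 1 - 2*I), so z = 1 + 2*I is a simple zero of Q and P is analytic there; z = 1 + 2*I is therefore a simple pole and
  Res(f, z₀) = P(z₀)/Q'(z₀).

Q'(z) = 3*z^2 + 2*z/3 - 14*I*z/3 - 8/9 - 23*I/9, so Q'(1 + 2*I) = 1/9 + 55*I/9.
P(1 + 2*I) = 8 - 2*I.

Res(f, 1 + 2*I) = (8 - 2*I)/(1/9 + 55*I/9) = -27/89 - 117*I/89

Final answer: -27/89 - 117*I/89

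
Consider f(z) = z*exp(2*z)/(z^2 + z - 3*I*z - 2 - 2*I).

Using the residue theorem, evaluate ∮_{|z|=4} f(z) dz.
By the residue theorem, ∮_C f(z) dz = 2πi · (sum of the residues of f at the poles inside |z| = 4).

The denominator factors as (z - 2*I)*(z + 1 - I), so the singularities of f are simple poles at z = 2*I, z = -1 + I.
  |2*I|² = 4 < 16 = 4², so this pole is inside the contour.
  |-1 + I|² = 2 < 16 = 4², so this pole is inside the contour.

With P(z) = z*exp(2*z) and Q(z) = z^2 + z - 3*I*z - 2 - 2*I, each pole is simple, so Res(f, z₀) = P(z₀)/Q'(z₀) with Q'(z) = 2*z + 1 - 3*I.
  Res(f, 2*I) = P(2*I)/Q'(2*I) = (2*I*exp(4*I))/(1 + I) = (1 + I)*exp(4*I)
  Res(f, -1 + I) = P(-1 + I)/Q'(-1 + I) = ((-1 + I)*exp(-2 + 2*I))/(-1 - I) = -I*exp(-2 + 2*I)

Sum of residues inside C: (1 + I)*exp(4*I) - I*exp(-2 + 2*I)
∮_C f(z) dz = 2πi · ((1 + I)*exp(4*I) - I*exp(-2 + 2*I)) = pi*(-2 + 2*I)*exp(4*I) + 2*pi*exp(-2 + 2*I)

Final answer: pi*(-2 + 2*I)*exp(4*I) + 2*pi*exp(-2 + 2*I)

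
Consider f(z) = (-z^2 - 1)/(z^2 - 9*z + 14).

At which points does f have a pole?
The singularities of f are the zeros of the denominator. Factoring,
  z^2 - 9*z + 14 = (z - 7)*(z - 2)
so the candidates are z = 7, z = 2.

Check the numerator P(z) = -z^2 - 1 at each one:
  P(7) = -50 ≠ 0, so z = 7 is a (simple) pole.
  P(2) = -5 ≠ 0, so z = 2 is a (simple) pole.

Poles of f: {2, 7}

Final answer: {2, 7}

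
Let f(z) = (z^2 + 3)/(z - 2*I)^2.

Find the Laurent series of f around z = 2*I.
-1/(z - 2*I)^2 + 4*I/(z - 2*I) + 1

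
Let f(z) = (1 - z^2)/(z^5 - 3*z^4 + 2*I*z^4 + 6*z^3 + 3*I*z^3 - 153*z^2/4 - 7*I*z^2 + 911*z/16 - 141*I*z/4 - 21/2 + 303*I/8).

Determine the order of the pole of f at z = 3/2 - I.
3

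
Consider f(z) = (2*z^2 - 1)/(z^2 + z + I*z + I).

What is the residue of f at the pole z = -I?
Write f(z) = P(z)/Q(z) with P(z) = 2*z^2 - 1 and Q(z) = z^2 + z + I*z + I.
The denominator factors as Q(z) = (z + I)*(z + 1), so z = -I is a simple zero of Q and P is analytic there; z = -I is therefore a simple pole and
  Res(f, z₀) = P(z₀)/Q'(z₀).

Q'(z) = 2*z + 1 + I, so Q'(-I) = 1 - I.
P(-I) = -3.

Res(f, -I) = (-3)/(1 - I) = -3/2 - 3*I/2

Final answer: -3/2 - 3*I/2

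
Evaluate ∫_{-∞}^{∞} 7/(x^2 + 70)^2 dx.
Let f(z) = 7/(z^2 + 70)^2. The denominator has no real zeros and deg Q - deg P = 4 ≥ 2, so the integral of f over the upper semicircle |z| = R tends to 0 as R → ∞. Closing the contour in the upper half-plane,
  ∫_{-∞}^{∞} f(x) dx = 2πi · Σ Res(f, z_k)  over the poles with Im z_k > 0.

Zeros of the denominator: z^2 + 70 = 0 gives z = ±sqrt(70)*I.
Upper half-plane: z = sqrt(70)*I (a pole of order 2).

Write f(z) = g(z)/(z - sqrt(70)*I)^2 with g(z) = 7/(z + sqrt(70)*I)^2. For a double pole, Res(f, z₀) = g'(z₀):
  g'(z) = -14/(z + sqrt(70)*I)^3
  Res(f, sqrt(70)*I) = g'(sqrt(70)*I) = -sqrt(70)*I/2800

∫_{-∞}^{∞} f(x) dx = 2πi · (-sqrt(70)*I/2800) = sqrt(70)*pi/1400

Final answer: sqrt(70)*pi/1400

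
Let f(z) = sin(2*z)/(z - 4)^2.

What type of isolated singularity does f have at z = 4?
Write f(z) = g(z)/(z - 4)^2 with g(z) = sin(2*z).
g is entire and g(4) = sin(8) ≠ 0, so no factor of (z - 4) cancels: the Laurent expansion of f about z = 4 starts at the power -2, i.e. lim_{z→z₀} (z - z₀)^2 f(z) = sin(8) is finite and nonzero.
So z = 4 is a pole of order 2.

Final answer: pole of order 2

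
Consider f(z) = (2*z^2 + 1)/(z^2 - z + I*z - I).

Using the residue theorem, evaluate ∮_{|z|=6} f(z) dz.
By the residue theorem, ∮_C f(z) dz = 2πi · (sum of the residues of f at the poles inside |z| = 6).

The denominator factors as (z + I)*(z - 1), so the singularities of f are simple poles at z = -I, z = 1.
  |-I|² = 1 < 36 = 6², so this pole is inside the contour.
  |1|² = 1 < 36 = 6², so this pole is inside the contour.

With P(z) = 2*z^2 + 1 and Q(z) = z^2 - z + I*z - I, each pole is simple, so Res(f, z₀) = P(z₀)/Q'(z₀) with Q'(z) = 2*z - 1 + I.
  Res(f, -I) = P(-I)/Q'(-I) = (-1)/(-1 - I) = 1/2 - I/2
  Res(f, 1) = P(1)/Q'(1) = (3)/(1 + I) = 3/2 - 3*I/2

Sum of residues inside C: 2 - 2*I
∮_C f(z) dz = 2πi · (2 - 2*I) = pi*(4 + 4*I)

Final answer: pi*(4 + 4*I)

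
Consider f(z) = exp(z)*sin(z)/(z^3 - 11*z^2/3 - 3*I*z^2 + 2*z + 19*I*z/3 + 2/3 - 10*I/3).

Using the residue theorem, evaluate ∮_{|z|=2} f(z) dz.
By the residue theorem, ∮_C f(z) dz = 2πi · (sum of the residues of f at the poles inside |z| = 2).

The denominator factors as (z - 2 - 2*I)*(z - 1)*(z - 2/3 - I), so the singularities of f are simple poles at z = 2 + 2*I, z = 1, z = 2/3 + I.
  |2 + 2*I|² = 8 > 4 = 2², so this pole is outside the contour.
  |1|² = 1 < 4 = 2², so this pole is inside the contour.
  |2/3 + I|² = 13/9 < 4 = 2², so this pole is inside the contour.

With P(z) = exp(z)*sin(z) and Q(z) = z^3 - 11*z^2/3 - 3*I*z^2 + 2*z + 19*I*z/3 + 2/3 - 10*I/3, each pole is simple, so Res(f, z₀) = P(z₀)/Q'(z₀) with Q'(z) = 3*z^2 - 22*z/3 - 6*I*z + 2 + 19*I/3.
  Res(f, 1) = P(1)/Q'(1) = (exp(1)*sin(1))/(-7/3 + I/3) = exp(1)*(-21/50 - 3*I/50)*sin(1)
  Res(f, 2/3 + I) = P(2/3 + I)/Q'(2/3 + I) = (exp(2/3 + I)*sin(2/3 + I))/(13/9 - I) = (117/250 + 81*I/250)*exp(2/3 + I)*sin(2/3 + I)

Sum of residues inside C: exp(1)*(-21/50 - 3*I/50)*sin(1) + (117/250 + 81*I/250)*exp(2/3 + I)*sin(2/3 + I)
∮_C f(z) dz = 2πi · (exp(1)*(-21/50 - 3*I/50)*sin(1) + (117/250 + 81*I/250)*exp(2/3 + I)*sin(2/3 + I)) = pi*(-81/125 + 117*I/125)*exp(2/3 + I)*sin(2/3 + I) + exp(1)*pi*(3/25 - 21*I/25)*sin(1)

Final answer: pi*(-81/125 + 117*I/125)*exp(2/3 + I)*sin(2/3 + I) + exp(1)*pi*(3/25 - 21*I/25)*sin(1)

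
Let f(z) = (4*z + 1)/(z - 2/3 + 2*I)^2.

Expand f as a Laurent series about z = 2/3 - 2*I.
Put w = z - (2/3 - 2*I), i.e. z = w + 2/3 - 2*I. The denominator is w^2, so it suffices to rewrite the numerator in powers of w.

P(z) = 4*z + 1
P(w + 2/3 - 2*I) = 11/3 - 8*I + 4*w

Dividing each term by w^2:
  f = (11/3 - 8*I)/w^2 + 4/w

Substituting back w = z - 2/3 + 2*I:
  f(z) = (11/3 - 8*I)/(z - 2/3 + 2*I)^2 + 4/(z - 2/3 + 2*I)

The series is finite because the numerator is a polynomial; the negative powers form the principal part, and the coefficient of 1/(z - 2/3 + 2*I) gives Res(f, 2/3 - 2*I) = 4.

Final answer: (11/3 - 8*I)/(z - 2/3 + 2*I)^2 + 4/(z - 2/3 + 2*I)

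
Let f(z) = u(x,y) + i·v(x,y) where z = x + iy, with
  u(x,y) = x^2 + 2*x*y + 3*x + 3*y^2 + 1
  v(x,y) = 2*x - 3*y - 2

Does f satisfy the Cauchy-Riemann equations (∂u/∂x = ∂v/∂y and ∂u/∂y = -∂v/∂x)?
∂u/∂x = 2*x + 2*y + 3
∂v/∂y = -3
∂u/∂y = 2*x + 6*y
∂v/∂x = 2
∂u/∂x ≠ ∂v/∂y and ∂u/∂y ≠ -∂v/∂x; the Cauchy-Riemann equations are not satisfied, so f is not analytic.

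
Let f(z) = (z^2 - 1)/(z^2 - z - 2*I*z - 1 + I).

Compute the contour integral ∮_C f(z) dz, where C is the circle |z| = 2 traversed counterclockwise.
pi*(-4 + 2*I)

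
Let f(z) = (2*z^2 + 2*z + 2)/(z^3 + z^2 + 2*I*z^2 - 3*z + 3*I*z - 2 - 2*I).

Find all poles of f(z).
{-2, -I, 1 - I}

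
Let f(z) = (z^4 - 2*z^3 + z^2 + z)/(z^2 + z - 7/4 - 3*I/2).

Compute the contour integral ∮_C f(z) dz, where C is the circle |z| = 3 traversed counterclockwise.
By the residue theorem, ∮_C f(z) dz = 2πi · (sum of the residues of f at the poles inside |z| = 3).

The denominator factors as (z + 2 + I/2)*(z - 1 - I/2), so the singularities of f are simple poles at z = -2 - I/2, z = 1 + I/2.
  |-2 - I/2|² = 17/4 < 9 = 3², so this pole is inside the contour.
  |1 + I/2|² = 5/4 < 9 = 3², so this pole is inside the contour.

With P(z) = z^4 - 2*z^3 + z^2 + z and Q(z) = z^2 + z - 7/4 - 3*I/2, each pole is simple, so Res(f, z₀) = P(z₀)/Q'(z₀) with Q'(z) = 2*z + 1.
  Res(f, -2 - I/2) = P(-2 - I/2)/Q'(-2 - I/2) = (397/16 + 113*I/4)/(-3 - I) = -1643/160 - 959*I/160
  Res(f, 1 + I/2) = P(1 + I/2)/Q'(1 + I/2) = (13/16 + I/4)/(3 + I) = 43/160 - I/160

Sum of residues inside C: -10 - 6*I
∮_C f(z) dz = 2πi · (-10 - 6*I) = pi*(12 - 20*I)

Final answer: pi*(12 - 20*I)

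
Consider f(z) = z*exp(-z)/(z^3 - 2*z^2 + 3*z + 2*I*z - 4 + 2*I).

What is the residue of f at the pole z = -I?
Write f(z) = P(z)/Q(z) with P(z) = z*exp(-z) and Q(z) = z^3 - 2*z^2 + 3*z + 2*I*z - 4 + 2*I.
The denominator factors as Q(z) = (z - 2 + I)*(z - 2*I)*(z + I), so z = -I is a simple zero of Q and P is analytic there; z = -I is therefore a simple pole and
  Res(f, z₀) = P(z₀)/Q'(z₀).

Q'(z) = 3*z^2 - 4*z + 3 + 2*I, so Q'(-I) = 6*I.
P(-I) = -I*exp(I).

Res(f, -I) = (-I*exp(I))/(6*I) = -exp(I)/6

Final answer: -exp(I)/6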